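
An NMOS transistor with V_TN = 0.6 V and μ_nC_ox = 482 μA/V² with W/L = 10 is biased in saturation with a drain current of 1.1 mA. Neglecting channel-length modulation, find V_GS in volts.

V_GS = 1.28 V

k_n = μ_nC_ox · (W/L) = 4.82 mA/V².
In saturation I_D = ½ k_n (V_GS − V_TN)², so V_GS − V_TN = √(2 I_D / k_n) = √(2 × 1.1 / 4.82) = 0.676 V.
V_GS = 0.6 + 0.676 = 1.28 V.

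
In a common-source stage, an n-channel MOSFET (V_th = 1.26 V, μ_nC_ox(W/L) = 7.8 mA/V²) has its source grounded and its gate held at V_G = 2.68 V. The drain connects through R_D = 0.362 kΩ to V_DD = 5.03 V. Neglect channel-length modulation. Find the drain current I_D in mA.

V_GS = V_G = 2.68 V, so V_ov = 2.68 − 1.26 = 1.42 V.
Assume saturation: I_D = ½ k_n V_ov² = 0.5 × 7.8 × 1.42² = 7.86 mA, giving V_DS = V_DD − I_D R_D = 5.03 − 7.86 × 0.362 = 2.18 V.
V_DS = 2.18 V ≥ V_ov = 1.42 V, confirming saturation.

I_D = 7.86 mA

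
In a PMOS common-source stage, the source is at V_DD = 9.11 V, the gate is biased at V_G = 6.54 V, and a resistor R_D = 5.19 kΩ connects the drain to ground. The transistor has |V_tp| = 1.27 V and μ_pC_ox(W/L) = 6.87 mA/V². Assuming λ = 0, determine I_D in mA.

I_D = 1.72 mA

V_SG = V_DD − V_G = 9.11 − 6.54 = 2.57 V, so V_ov = 2.57 − 1.27 = 1.3 V.
Assume saturation: I_D = ½ k_p V_ov² = 0.5 × 6.87 × 1.3² = 5.81 mA, giving V_SD = V_DD − I_D R_D = 9.11 − 5.81 × 5.19 = -21 V.
But -21 V < V_ov = 1.3 V, so the device is actually in triode.
In triode I_D = k_p[V_ov V_SD − ½ V_SD²] and I_D = (V_DD − V_SD)/R_D. Equating: 17.8 V_SD² − 47.35 V_SD + 9.11 = 0, giving V_SD = 0.209 V (the root below V_ov).
I_D = (9.11 − 0.209) / 5.19 = 1.72 mA.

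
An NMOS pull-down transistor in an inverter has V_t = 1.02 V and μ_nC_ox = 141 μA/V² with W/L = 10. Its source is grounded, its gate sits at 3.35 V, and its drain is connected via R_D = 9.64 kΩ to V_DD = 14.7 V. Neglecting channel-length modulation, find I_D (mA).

I_D = 1.47 mA

V_GS = V_G = 3.35 V, so V_ov = 3.35 − 1.02 = 2.33 V.
k_n = μ_nC_ox · (W/L) = 1.41 mA/V².
Assume saturation: I_D = ½ k_n V_ov² = 0.5 × 1.41 × 2.33² = 3.83 mA, giving V_DS = V_DD − I_D R_D = 14.7 − 3.83 × 9.64 = -22.2 V.
But -22.2 V < V_ov = 2.33 V, so the device is actually in triode.
In triode I_D = k_n[V_ov V_DS − ½ V_DS²] and I_D = (V_DD − V_DS)/R_D. Equating: 6.8 V_DS² − 32.67 V_DS + 14.7 = 0, giving V_DS = 0.502 V (the root below V_ov).
I_D = (14.7 − 0.502) / 9.64 = 1.47 mA.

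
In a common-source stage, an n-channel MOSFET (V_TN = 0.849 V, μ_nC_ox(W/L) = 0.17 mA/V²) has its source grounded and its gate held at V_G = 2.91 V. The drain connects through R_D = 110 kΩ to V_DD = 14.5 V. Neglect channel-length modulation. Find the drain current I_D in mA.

V_GS = V_G = 2.91 V, so V_ov = 2.91 − 0.849 = 2.06 V.
Assume saturation: I_D = ½ k_n V_ov² = 0.5 × 0.17 × 2.06² = 0.361 mA, giving V_DS = V_DD − I_D R_D = 14.5 − 0.361 × 110 = -25.2 V.
But -25.2 V < V_ov = 2.06 V, so the device is actually in triode.
In triode I_D = k_n[V_ov V_DS − ½ V_DS²] and I_D = (V_DD − V_DS)/R_D. Equating: 9.35 V_DS² − 39.54 V_DS + 14.5 = 0, giving V_DS = 0.406 V (the root below V_ov).
I_D = (14.5 − 0.406) / 110 = 0.128 mA.

I_D = 0.128 mA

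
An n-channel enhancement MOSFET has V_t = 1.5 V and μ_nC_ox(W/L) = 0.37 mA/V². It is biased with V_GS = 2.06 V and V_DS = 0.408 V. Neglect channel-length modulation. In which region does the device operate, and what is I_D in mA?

V_ov = V_GS − V_t = 2.06 − 1.5 = 0.56 V.
Since V_DS = 0.408 V < V_ov = 0.56 V, the device is in the triode region.
I_D = k_n [V_ov · V_DS − ½ V_DS²] = 0.37 × [0.56 × 0.408 − 0.5 × 0.408²] = 0.0537 mA.

Triode; I_D = 0.0537 mA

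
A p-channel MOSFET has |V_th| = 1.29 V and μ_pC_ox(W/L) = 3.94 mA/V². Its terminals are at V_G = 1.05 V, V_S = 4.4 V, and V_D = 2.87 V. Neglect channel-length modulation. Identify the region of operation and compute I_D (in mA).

Triode; I_D = 7.81 mA

V_SG = V_S − V_G = 4.4 − 1.05 = 3.35 V; V_SD = V_S − V_D = 4.4 − 2.87 = 1.53 V.
V_ov = V_SG − |V_th| = 3.35 − 1.29 = 2.06 V.
Since V_SD = 1.53 V < V_ov = 2.06 V, the device is in the triode region.
I_D = k_p [V_ov · V_SD − ½ V_SD²] = 3.94 × [2.06 × 1.53 − 0.5 × 1.53²] = 7.81 mA.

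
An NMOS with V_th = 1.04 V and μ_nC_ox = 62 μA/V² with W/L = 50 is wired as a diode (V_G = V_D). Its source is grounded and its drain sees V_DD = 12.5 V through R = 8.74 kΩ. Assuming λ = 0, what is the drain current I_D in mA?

With gate tied to drain, V_GS = V_DS ≥ V_GS − V_th, so the device is in saturation.
k_n = μ_nC_ox · (W/L) = 3.1 mA/V².
KCL at the drain: ½ k_n (V_GS − V_th)² = (V_DD − V_GS)/R.
Let x = V_GS − 1.04. Then 13.5 x² + x − 11.46 = 0, giving x = 0.884 V (positive root), so V_GS = 1.92 V.
I_D = (V_DD − V_GS)/R = (12.5 − 1.92) / 8.74 = 1.21 mA.

I_D = 1.21 mA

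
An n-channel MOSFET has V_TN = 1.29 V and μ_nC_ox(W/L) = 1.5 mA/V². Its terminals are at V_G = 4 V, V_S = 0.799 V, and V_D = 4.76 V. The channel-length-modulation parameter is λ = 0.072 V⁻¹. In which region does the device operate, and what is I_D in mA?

V_GS = V_G − V_S = 4 − 0.799 = 3.2 V; V_DS = V_D − V_S = 4.76 − 0.799 = 3.96 V.
V_ov = V_GS − V_TN = 3.2 − 1.29 = 1.91 V.
Since V_DS = 3.96 V ≥ V_ov = 1.91 V, the device is in saturation.
I_D = ½ k_n V_ov² (1 + λ V_DS) = 0.5 × 1.5 × 1.91² × (1 + 0.072 × 3.96) = 3.52 mA.

Saturation; I_D = 3.52 mA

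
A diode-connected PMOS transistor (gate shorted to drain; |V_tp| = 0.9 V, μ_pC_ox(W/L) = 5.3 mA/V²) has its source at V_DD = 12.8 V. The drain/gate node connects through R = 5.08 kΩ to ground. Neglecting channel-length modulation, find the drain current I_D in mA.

I_D = 2.16 mA

With gate tied to drain, V_SG = V_SD ≥ V_SG − |V_tp|, so the device is in saturation.
KCL at the drain: ½ k_p (V_SG − |V_tp|)² = (V_DD − V_SG)/R.
Let x = V_SG − 0.9. Then 13.5 x² + x − 11.9 = 0, giving x = 0.904 V (positive root), so V_SG = 1.8 V.
I_D = (V_DD − V_SG)/R = (12.8 − 1.8) / 5.08 = 2.16 mA.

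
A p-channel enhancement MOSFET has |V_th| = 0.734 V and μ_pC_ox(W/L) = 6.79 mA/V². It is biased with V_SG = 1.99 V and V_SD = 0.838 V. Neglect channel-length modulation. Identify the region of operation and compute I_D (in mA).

V_ov = V_SG − |V_th| = 1.99 − 0.734 = 1.26 V.
Since V_SD = 0.838 V < V_ov = 1.26 V, the device is in the triode region.
I_D = k_p [V_ov · V_SD − ½ V_SD²] = 6.79 × [1.26 × 0.838 − 0.5 × 0.838²] = 4.76 mA.

Triode; I_D = 4.76 mA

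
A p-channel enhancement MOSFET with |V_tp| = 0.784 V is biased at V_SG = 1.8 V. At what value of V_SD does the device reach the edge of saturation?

V_SD,sat = 1.02 V

The boundary between triode and saturation is V_SD = V_SG − |V_tp| = V_ov.
V_ov = 1.8 − 0.784 = 1.02 V.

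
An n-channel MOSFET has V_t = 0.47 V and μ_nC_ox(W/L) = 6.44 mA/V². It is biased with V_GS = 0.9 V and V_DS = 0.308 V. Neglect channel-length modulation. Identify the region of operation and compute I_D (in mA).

Triode; I_D = 0.547 mA

V_ov = V_GS − V_t = 0.9 − 0.47 = 0.43 V.
Since V_DS = 0.308 V < V_ov = 0.43 V, the device is in the triode region.
I_D = k_n [V_ov · V_DS − ½ V_DS²] = 6.44 × [0.43 × 0.308 − 0.5 × 0.308²] = 0.547 mA.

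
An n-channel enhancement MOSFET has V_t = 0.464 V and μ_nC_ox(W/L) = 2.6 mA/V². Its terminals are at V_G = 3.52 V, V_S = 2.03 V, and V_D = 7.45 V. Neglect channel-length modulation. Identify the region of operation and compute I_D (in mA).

V_GS = V_G − V_S = 3.52 − 2.03 = 1.49 V; V_DS = V_D − V_S = 7.45 − 2.03 = 5.42 V.
V_ov = V_GS − V_t = 1.49 − 0.464 = 1.03 V.
Since V_DS = 5.42 V ≥ V_ov = 1.03 V, the device is in saturation.
I_D = ½ k_n V_ov² = 0.5 × 2.6 × 1.03² = 1.37 mA.

Saturation; I_D = 1.37 mA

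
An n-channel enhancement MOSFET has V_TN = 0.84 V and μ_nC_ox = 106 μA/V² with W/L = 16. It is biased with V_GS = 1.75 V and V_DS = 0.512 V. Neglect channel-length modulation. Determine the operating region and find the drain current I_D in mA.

Triode; I_D = 0.568 mA

k_n = μ_nC_ox · (W/L) = 1.696 mA/V².
V_ov = V_GS − V_TN = 1.75 − 0.84 = 0.91 V.
Since V_DS = 0.512 V < V_ov = 0.91 V, the device is in the triode region.
I_D = k_n [V_ov · V_DS − ½ V_DS²] = 1.696 × [0.91 × 0.512 − 0.5 × 0.512²] = 0.568 mA.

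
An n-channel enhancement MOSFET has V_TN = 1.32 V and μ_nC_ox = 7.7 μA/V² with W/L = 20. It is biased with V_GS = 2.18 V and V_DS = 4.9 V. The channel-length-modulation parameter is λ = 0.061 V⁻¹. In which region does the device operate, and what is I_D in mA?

k_n = μ_nC_ox · (W/L) = 0.154 mA/V².
V_ov = V_GS − V_TN = 2.18 − 1.32 = 0.86 V.
Since V_DS = 4.9 V ≥ V_ov = 0.86 V, the device is in saturation.
I_D = ½ k_n V_ov² (1 + λ V_DS) = 0.5 × 0.154 × 0.86² × (1 + 0.061 × 4.9) = 0.074 mA.

Saturation; I_D = 0.0740 mA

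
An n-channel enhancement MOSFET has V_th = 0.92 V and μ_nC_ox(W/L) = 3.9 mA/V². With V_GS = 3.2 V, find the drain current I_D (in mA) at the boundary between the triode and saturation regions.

At the boundary V_DS = V_ov = V_GS − V_th = 3.2 − 0.92 = 2.28 V.
I_D = ½ k_n V_ov² = 0.5 × 3.9 × 2.28² = 10.1 mA.

I_D = 10.1 mA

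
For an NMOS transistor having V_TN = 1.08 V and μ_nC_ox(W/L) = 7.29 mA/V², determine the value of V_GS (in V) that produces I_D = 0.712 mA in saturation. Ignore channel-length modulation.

V_GS = 1.52 V

In saturation I_D = ½ k_n (V_GS − V_TN)², so V_GS − V_TN = √(2 I_D / k_n) = √(2 × 0.712 / 7.29) = 0.442 V.
V_GS = 1.08 + 0.442 = 1.52 V.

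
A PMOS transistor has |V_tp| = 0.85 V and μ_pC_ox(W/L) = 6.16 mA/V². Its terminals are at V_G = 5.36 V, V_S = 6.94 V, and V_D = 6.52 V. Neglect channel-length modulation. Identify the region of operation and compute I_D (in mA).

Triode; I_D = 1.35 mA

V_SG = V_S − V_G = 6.94 − 5.36 = 1.58 V; V_SD = V_S − V_D = 6.94 − 6.52 = 0.42 V.
V_ov = V_SG − |V_tp| = 1.58 − 0.85 = 0.73 V.
Since V_SD = 0.42 V < V_ov = 0.73 V, the device is in the triode region.
I_D = k_p [V_ov · V_SD − ½ V_SD²] = 6.16 × [0.73 × 0.42 − 0.5 × 0.42²] = 1.35 mA.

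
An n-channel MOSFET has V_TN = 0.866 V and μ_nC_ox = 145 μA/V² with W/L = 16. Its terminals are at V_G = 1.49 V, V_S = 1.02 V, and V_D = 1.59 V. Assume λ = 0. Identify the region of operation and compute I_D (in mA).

V_GS = V_G − V_S = 1.49 − 1.02 = 0.47 V; V_DS = V_D − V_S = 1.59 − 1.02 = 0.57 V.
V_GS = 0.47 V < V_TN = 0.866 V, so the transistor is in cutoff.

Cutoff; I_D = 0 mA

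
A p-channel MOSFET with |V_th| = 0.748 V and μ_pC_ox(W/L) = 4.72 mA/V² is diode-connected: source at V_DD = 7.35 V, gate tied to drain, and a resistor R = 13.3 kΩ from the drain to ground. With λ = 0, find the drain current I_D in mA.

With gate tied to drain, V_SG = V_SD ≥ V_SG − |V_th|, so the device is in saturation.
KCL at the drain: ½ k_p (V_SG − |V_th|)² = (V_DD − V_SG)/R.
Let x = V_SG − 0.748. Then 31.4 x² + x − 6.602 = 0, giving x = 0.443 V (positive root), so V_SG = 1.19 V.
I_D = (V_DD − V_SG)/R = (7.35 − 1.19) / 13.3 = 0.463 mA.

I_D = 0.463 mA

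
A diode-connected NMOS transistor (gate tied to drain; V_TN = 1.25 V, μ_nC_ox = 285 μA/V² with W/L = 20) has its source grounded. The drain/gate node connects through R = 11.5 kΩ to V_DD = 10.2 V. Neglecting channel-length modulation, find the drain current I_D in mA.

I_D = 0.734 mA

With gate tied to drain, V_GS = V_DS ≥ V_GS − V_TN, so the device is in saturation.
k_n = μ_nC_ox · (W/L) = 5.7 mA/V².
KCL at the drain: ½ k_n (V_GS − V_TN)² = (V_DD − V_GS)/R.
Let x = V_GS − 1.25. Then 32.8 x² + x − 8.95 = 0, giving x = 0.508 V (positive root), so V_GS = 1.76 V.
I_D = (V_DD − V_GS)/R = (10.2 − 1.76) / 11.5 = 0.734 mA.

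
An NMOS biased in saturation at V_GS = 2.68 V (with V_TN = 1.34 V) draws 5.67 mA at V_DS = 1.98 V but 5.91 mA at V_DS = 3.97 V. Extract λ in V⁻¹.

λ = 0.0222 V⁻¹

With V_GS fixed, I_D ∝ (1 + λ V_DS) in saturation, so I_D2/I_D1 = (1 + λ V_DS2)/(1 + λ V_DS1).
5.91/5.67 = 1.042 = (1 + 3.97 λ)/(1 + 1.98 λ).
Solving: λ (I_D1 V_DS2 − I_D2 V_DS1) = I_D2 − I_D1, so λ = (5.91 − 5.67) / (5.67 × 3.97 − 5.91 × 1.98) = 0.24 / 10.8 = 0.0222 V⁻¹.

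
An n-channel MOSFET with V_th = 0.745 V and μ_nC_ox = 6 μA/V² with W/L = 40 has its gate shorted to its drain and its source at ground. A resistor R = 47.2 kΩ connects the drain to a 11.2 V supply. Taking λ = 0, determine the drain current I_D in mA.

With gate tied to drain, V_GS = V_DS ≥ V_GS − V_th, so the device is in saturation.
k_n = μ_nC_ox · (W/L) = 0.24 mA/V².
KCL at the drain: ½ k_n (V_GS − V_th)² = (V_DD − V_GS)/R.
Let x = V_GS − 0.745. Then 5.66 x² + x − 10.46 = 0, giving x = 1.27 V (positive root), so V_GS = 2.02 V.
I_D = (V_DD − V_GS)/R = (11.2 − 2.02) / 47.2 = 0.195 mA.

I_D = 0.195 mA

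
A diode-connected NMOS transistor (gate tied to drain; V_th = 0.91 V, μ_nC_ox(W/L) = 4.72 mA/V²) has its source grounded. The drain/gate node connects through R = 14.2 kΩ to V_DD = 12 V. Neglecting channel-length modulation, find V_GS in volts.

With gate tied to drain, V_GS = V_DS ≥ V_GS − V_th, so the device is in saturation.
KCL at the drain: ½ k_n (V_GS − V_th)² = (V_DD − V_GS)/R.
Let x = V_GS − 0.91. Then 33.5 x² + x − 11.09 = 0, giving x = 0.561 V (positive root), so V_GS = 1.47 V.
I_D = (V_DD − V_GS)/R = (12 − 1.47) / 14.2 = 0.742 mA.

V_GS = 1.47 V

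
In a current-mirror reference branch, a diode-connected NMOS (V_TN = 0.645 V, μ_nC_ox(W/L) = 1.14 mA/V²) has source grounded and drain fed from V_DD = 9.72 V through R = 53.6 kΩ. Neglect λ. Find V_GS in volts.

V_GS = 1.17 V

With gate tied to drain, V_GS = V_DS ≥ V_GS − V_TN, so the device is in saturation.
KCL at the drain: ½ k_n (V_GS − V_TN)² = (V_DD − V_GS)/R.
Let x = V_GS − 0.645. Then 30.6 x² + x − 9.075 = 0, giving x = 0.529 V (positive root), so V_GS = 1.17 V.
I_D = (V_DD − V_GS)/R = (9.72 − 1.17) / 53.6 = 0.159 mA.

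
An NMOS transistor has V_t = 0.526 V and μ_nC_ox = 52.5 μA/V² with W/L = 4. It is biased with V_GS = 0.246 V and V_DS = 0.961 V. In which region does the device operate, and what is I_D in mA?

Cutoff; I_D = 0 mA

V_GS = 0.246 V < V_t = 0.526 V, so the transistor is in cutoff.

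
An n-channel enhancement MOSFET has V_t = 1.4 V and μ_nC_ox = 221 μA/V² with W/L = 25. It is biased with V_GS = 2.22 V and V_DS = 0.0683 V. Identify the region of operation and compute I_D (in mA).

k_n = μ_nC_ox · (W/L) = 5.525 mA/V².
V_ov = V_GS − V_t = 2.22 − 1.4 = 0.82 V.
Since V_DS = 0.0683 V < V_ov = 0.82 V, the device is in the triode region.
I_D = k_n [V_ov · V_DS − ½ V_DS²] = 5.525 × [0.82 × 0.0683 − 0.5 × 0.0683²] = 0.297 mA.

Triode; I_D = 0.297 mA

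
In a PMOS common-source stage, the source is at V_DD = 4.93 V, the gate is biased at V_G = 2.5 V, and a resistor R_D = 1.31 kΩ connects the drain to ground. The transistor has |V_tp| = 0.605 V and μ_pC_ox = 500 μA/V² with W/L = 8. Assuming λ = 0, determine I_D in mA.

I_D = 3.35 mA

V_SG = V_DD − V_G = 4.93 − 2.5 = 2.43 V, so V_ov = 2.43 − 0.605 = 1.82 V.
k_p = μ_pC_ox · (W/L) = 4 mA/V².
Assume saturation: I_D = ½ k_p V_ov² = 0.5 × 4 × 1.82² = 6.66 mA, giving V_SD = V_DD − I_D R_D = 4.93 − 6.66 × 1.31 = -3.8 V.
But -3.8 V < V_ov = 1.82 V, so the device is actually in triode.
In triode I_D = k_p[V_ov V_SD − ½ V_SD²] and I_D = (V_DD − V_SD)/R_D. Equating: 2.62 V_SD² − 10.56 V_SD + 4.93 = 0, giving V_SD = 0.539 V (the root below V_ov).
I_D = (4.93 − 0.539) / 1.31 = 3.35 mA.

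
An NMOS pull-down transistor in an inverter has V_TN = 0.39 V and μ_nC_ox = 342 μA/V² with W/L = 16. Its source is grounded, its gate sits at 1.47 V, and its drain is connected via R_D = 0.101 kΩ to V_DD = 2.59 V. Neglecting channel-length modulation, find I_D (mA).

V_GS = V_G = 1.47 V, so V_ov = 1.47 − 0.39 = 1.08 V.
k_n = μ_nC_ox · (W/L) = 5.472 mA/V².
Assume saturation: I_D = ½ k_n V_ov² = 0.5 × 5.472 × 1.08² = 3.19 mA, giving V_DS = V_DD − I_D R_D = 2.59 − 3.19 × 0.101 = 2.27 V.
V_DS = 2.27 V ≥ V_ov = 1.08 V, confirming saturation.

I_D = 3.19 mA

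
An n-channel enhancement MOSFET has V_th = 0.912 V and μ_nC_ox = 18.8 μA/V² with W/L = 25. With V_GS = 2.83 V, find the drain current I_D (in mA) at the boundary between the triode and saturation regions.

At the boundary V_DS = V_ov = V_GS − V_th = 2.83 − 0.912 = 1.92 V.
k_n = μ_nC_ox · (W/L) = 0.47 mA/V².
I_D = ½ k_n V_ov² = 0.5 × 0.47 × 1.92² = 0.865 mA.

I_D = 0.865 mA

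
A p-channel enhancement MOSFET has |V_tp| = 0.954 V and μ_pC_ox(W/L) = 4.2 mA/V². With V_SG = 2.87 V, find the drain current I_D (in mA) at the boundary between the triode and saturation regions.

At the boundary V_SD = V_ov = V_SG − |V_tp| = 2.87 − 0.954 = 1.92 V.
I_D = ½ k_p V_ov² = 0.5 × 4.2 × 1.92² = 7.71 mA.

I_D = 7.71 mA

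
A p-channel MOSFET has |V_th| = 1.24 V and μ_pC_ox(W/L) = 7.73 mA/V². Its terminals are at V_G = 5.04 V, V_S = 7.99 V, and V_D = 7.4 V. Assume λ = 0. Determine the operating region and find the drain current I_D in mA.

V_SG = V_S − V_G = 7.99 − 5.04 = 2.95 V; V_SD = V_S − V_D = 7.99 − 7.4 = 0.59 V.
V_ov = V_SG − |V_th| = 2.95 − 1.24 = 1.71 V.
Since V_SD = 0.59 V < V_ov = 1.71 V, the device is in the triode region.
I_D = k_p [V_ov · V_SD − ½ V_SD²] = 7.73 × [1.71 × 0.59 − 0.5 × 0.59²] = 6.45 mA.

Triode; I_D = 6.45 mA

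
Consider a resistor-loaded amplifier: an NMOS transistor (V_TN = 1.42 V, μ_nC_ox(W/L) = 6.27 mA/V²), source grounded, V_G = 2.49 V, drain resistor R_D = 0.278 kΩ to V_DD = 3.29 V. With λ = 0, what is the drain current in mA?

V_GS = V_G = 2.49 V, so V_ov = 2.49 − 1.42 = 1.07 V.
Assume saturation: I_D = ½ k_n V_ov² = 0.5 × 6.27 × 1.07² = 3.59 mA, giving V_DS = V_DD − I_D R_D = 3.29 − 3.59 × 0.278 = 2.29 V.
V_DS = 2.29 V ≥ V_ov = 1.07 V, confirming saturation.

I_D = 3.59 mA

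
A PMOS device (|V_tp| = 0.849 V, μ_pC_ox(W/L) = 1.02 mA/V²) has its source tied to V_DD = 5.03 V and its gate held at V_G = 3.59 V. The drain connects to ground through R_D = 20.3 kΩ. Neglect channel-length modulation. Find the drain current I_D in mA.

I_D = 0.178 mA

V_SG = V_DD − V_G = 5.03 − 3.59 = 1.44 V, so V_ov = 1.44 − 0.849 = 0.591 V.
Assume saturation: I_D = ½ k_p V_ov² = 0.5 × 1.02 × 0.591² = 0.178 mA, giving V_SD = V_DD − I_D R_D = 5.03 − 0.178 × 20.3 = 1.41 V.
V_SD = 1.41 V ≥ V_ov = 0.591 V, confirming saturation.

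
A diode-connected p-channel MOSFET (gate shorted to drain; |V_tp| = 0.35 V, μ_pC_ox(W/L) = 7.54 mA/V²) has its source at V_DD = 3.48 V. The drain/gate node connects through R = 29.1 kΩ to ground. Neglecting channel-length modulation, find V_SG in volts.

With gate tied to drain, V_SG = V_SD ≥ V_SG − |V_tp|, so the device is in saturation.
KCL at the drain: ½ k_p (V_SG − |V_tp|)² = (V_DD − V_SG)/R.
Let x = V_SG − 0.35. Then 110 x² + x − 3.13 = 0, giving x = 0.164 V (positive root), so V_SG = 0.514 V.
I_D = (V_DD − V_SG)/R = (3.48 − 0.514) / 29.1 = 0.102 mA.

V_SG = 0.514 V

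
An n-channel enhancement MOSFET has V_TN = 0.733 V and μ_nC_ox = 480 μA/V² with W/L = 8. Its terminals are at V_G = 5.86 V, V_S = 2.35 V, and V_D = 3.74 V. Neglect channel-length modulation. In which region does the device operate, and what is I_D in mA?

V_GS = V_G − V_S = 5.86 − 2.35 = 3.51 V; V_DS = V_D − V_S = 3.74 − 2.35 = 1.39 V.
k_n = μ_nC_ox · (W/L) = 3.84 mA/V².
V_ov = V_GS − V_TN = 3.51 − 0.733 = 2.78 V.
Since V_DS = 1.39 V < V_ov = 2.78 V, the device is in the triode region.
I_D = k_n [V_ov · V_DS − ½ V_DS²] = 3.84 × [2.78 × 1.39 − 0.5 × 1.39²] = 11.1 mA.

Triode; I_D = 11.1 mA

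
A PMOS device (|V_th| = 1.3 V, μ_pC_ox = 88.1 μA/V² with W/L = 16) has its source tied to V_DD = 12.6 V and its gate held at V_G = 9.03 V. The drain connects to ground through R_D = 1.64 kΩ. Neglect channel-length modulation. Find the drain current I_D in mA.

V_SG = V_DD − V_G = 12.6 − 9.03 = 3.57 V, so V_ov = 3.57 − 1.3 = 2.27 V.
k_p = μ_pC_ox · (W/L) = 1.41 mA/V².
Assume saturation: I_D = ½ k_p V_ov² = 0.5 × 1.41 × 2.27² = 3.63 mA, giving V_SD = V_DD − I_D R_D = 12.6 − 3.63 × 1.64 = 6.64 V.
V_SD = 6.64 V ≥ V_ov = 2.27 V, confirming saturation.

I_D = 3.63 mA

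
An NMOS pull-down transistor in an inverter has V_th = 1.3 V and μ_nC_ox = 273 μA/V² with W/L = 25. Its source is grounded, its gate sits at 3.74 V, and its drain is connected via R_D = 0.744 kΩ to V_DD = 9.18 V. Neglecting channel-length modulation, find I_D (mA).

I_D = 11.2 mA

V_GS = V_G = 3.74 V, so V_ov = 3.74 − 1.3 = 2.44 V.
k_n = μ_nC_ox · (W/L) = 6.825 mA/V².
Assume saturation: I_D = ½ k_n V_ov² = 0.5 × 6.825 × 2.44² = 20.3 mA, giving V_DS = V_DD − I_D R_D = 9.18 − 20.3 × 0.744 = -5.94 V.
But -5.94 V < V_ov = 2.44 V, so the device is actually in triode.
In triode I_D = k_n[V_ov V_DS − ½ V_DS²] and I_D = (V_DD − V_DS)/R_D. Equating: 2.54 V_DS² − 13.39 V_DS + 9.18 = 0, giving V_DS = 0.81 V (the root below V_ov).
I_D = (9.18 − 0.81) / 0.744 = 11.2 mA.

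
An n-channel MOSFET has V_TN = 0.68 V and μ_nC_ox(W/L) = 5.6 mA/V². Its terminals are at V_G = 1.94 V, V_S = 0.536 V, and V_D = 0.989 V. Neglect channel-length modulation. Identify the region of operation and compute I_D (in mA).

Triode; I_D = 1.26 mA

V_GS = V_G − V_S = 1.94 − 0.536 = 1.4 V; V_DS = V_D − V_S = 0.989 − 0.536 = 0.453 V.
V_ov = V_GS − V_TN = 1.4 − 0.68 = 0.724 V.
Since V_DS = 0.453 V < V_ov = 0.724 V, the device is in the triode region.
I_D = k_n [V_ov · V_DS − ½ V_DS²] = 5.6 × [0.724 × 0.453 − 0.5 × 0.453²] = 1.26 mA.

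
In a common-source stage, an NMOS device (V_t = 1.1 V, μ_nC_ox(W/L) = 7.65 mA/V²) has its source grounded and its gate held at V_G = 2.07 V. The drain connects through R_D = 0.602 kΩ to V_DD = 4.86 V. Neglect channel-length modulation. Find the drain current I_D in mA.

I_D = 3.60 mA

V_GS = V_G = 2.07 V, so V_ov = 2.07 − 1.1 = 0.97 V.
Assume saturation: I_D = ½ k_n V_ov² = 0.5 × 7.65 × 0.97² = 3.6 mA, giving V_DS = V_DD − I_D R_D = 4.86 − 3.6 × 0.602 = 2.69 V.
V_DS = 2.69 V ≥ V_ov = 0.97 V, confirming saturation.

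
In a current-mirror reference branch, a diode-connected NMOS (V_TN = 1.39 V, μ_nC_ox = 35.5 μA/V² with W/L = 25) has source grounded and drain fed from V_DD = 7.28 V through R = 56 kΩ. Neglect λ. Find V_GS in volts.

With gate tied to drain, V_GS = V_DS ≥ V_GS − V_TN, so the device is in saturation.
k_n = μ_nC_ox · (W/L) = 0.8875 mA/V².
KCL at the drain: ½ k_n (V_GS − V_TN)² = (V_DD − V_GS)/R.
Let x = V_GS − 1.39. Then 24.8 x² + x − 5.89 = 0, giving x = 0.467 V (positive root), so V_GS = 1.86 V.
I_D = (V_DD − V_GS)/R = (7.28 − 1.86) / 56 = 0.0968 mA.

V_GS = 1.86 V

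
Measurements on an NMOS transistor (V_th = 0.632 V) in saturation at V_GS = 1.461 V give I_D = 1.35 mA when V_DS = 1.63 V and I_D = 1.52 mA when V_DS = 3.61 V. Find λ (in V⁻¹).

λ = 0.0710 V⁻¹

With V_GS fixed, I_D ∝ (1 + λ V_DS) in saturation, so I_D2/I_D1 = (1 + λ V_DS2)/(1 + λ V_DS1).
1.52/1.35 = 1.126 = (1 + 3.61 λ)/(1 + 1.63 λ).
Solving: λ (I_D1 V_DS2 − I_D2 V_DS1) = I_D2 − I_D1, so λ = (1.52 − 1.35) / (1.35 × 3.61 − 1.52 × 1.63) = 0.17 / 2.4 = 0.071 V⁻¹.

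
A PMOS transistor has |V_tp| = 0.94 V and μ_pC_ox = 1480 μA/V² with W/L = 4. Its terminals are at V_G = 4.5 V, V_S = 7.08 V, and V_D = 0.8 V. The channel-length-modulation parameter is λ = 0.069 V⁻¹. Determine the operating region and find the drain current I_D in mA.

V_SG = V_S − V_G = 7.08 − 4.5 = 2.58 V; V_SD = V_S − V_D = 7.08 − 0.8 = 6.28 V.
k_p = μ_pC_ox · (W/L) = 5.92 mA/V².
V_ov = V_SG − |V_tp| = 2.58 − 0.94 = 1.64 V.
Since V_SD = 6.28 V ≥ V_ov = 1.64 V, the device is in saturation.
I_D = ½ k_p V_ov² (1 + λ V_SD) = 0.5 × 5.92 × 1.64² × (1 + 0.069 × 6.28) = 11.4 mA.

Saturation; I_D = 11.4 mA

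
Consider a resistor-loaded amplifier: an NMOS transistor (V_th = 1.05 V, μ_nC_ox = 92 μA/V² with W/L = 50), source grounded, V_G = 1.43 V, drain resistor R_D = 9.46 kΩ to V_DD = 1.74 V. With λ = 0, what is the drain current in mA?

V_GS = V_G = 1.43 V, so V_ov = 1.43 − 1.05 = 0.38 V.
k_n = μ_nC_ox · (W/L) = 4.6 mA/V².
Assume saturation: I_D = ½ k_n V_ov² = 0.5 × 4.6 × 0.38² = 0.332 mA, giving V_DS = V_DD − I_D R_D = 1.74 − 0.332 × 9.46 = -1.4 V.
But -1.4 V < V_ov = 0.38 V, so the device is actually in triode.
In triode I_D = k_n[V_ov V_DS − ½ V_DS²] and I_D = (V_DD − V_DS)/R_D. Equating: 21.8 V_DS² − 17.54 V_DS + 1.74 = 0, giving V_DS = 0.116 V (the root below V_ov).
I_D = (1.74 − 0.116) / 9.46 = 0.172 mA.

I_D = 0.172 mA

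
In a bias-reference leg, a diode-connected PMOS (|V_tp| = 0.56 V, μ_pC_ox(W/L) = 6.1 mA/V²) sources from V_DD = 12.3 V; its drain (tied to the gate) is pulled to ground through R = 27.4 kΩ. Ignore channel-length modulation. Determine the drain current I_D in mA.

I_D = 0.415 mA

With gate tied to drain, V_SG = V_SD ≥ V_SG − |V_tp|, so the device is in saturation.
KCL at the drain: ½ k_p (V_SG − |V_tp|)² = (V_DD − V_SG)/R.
Let x = V_SG − 0.56. Then 83.6 x² + x − 11.74 = 0, giving x = 0.369 V (positive root), so V_SG = 0.929 V.
I_D = (V_DD − V_SG)/R = (12.3 − 0.929) / 27.4 = 0.415 mA.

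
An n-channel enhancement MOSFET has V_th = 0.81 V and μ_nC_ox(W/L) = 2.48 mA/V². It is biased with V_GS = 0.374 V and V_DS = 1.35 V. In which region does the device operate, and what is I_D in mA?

V_GS = 0.374 V < V_th = 0.81 V, so the transistor is in cutoff.

Cutoff; I_D = 0 mA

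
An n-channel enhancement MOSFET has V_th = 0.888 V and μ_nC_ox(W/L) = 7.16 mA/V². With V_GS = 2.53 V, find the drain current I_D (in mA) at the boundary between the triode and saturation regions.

I_D = 9.65 mA

At the boundary V_DS = V_ov = V_GS − V_th = 2.53 − 0.888 = 1.64 V.
I_D = ½ k_n V_ov² = 0.5 × 7.16 × 1.64² = 9.65 mA.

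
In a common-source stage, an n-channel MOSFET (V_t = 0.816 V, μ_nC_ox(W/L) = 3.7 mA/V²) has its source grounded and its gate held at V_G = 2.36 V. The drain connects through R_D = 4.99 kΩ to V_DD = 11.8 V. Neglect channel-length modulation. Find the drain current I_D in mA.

I_D = 2.27 mA

V_GS = V_G = 2.36 V, so V_ov = 2.36 − 0.816 = 1.54 V.
Assume saturation: I_D = ½ k_n V_ov² = 0.5 × 3.7 × 1.54² = 4.41 mA, giving V_DS = V_DD − I_D R_D = 11.8 − 4.41 × 4.99 = -10.2 V.
But -10.2 V < V_ov = 1.54 V, so the device is actually in triode.
In triode I_D = k_n[V_ov V_DS − ½ V_DS²] and I_D = (V_DD − V_DS)/R_D. Equating: 9.23 V_DS² − 29.51 V_DS + 11.8 = 0, giving V_DS = 0.469 V (the root below V_ov).
I_D = (11.8 − 0.469) / 4.99 = 2.27 mA.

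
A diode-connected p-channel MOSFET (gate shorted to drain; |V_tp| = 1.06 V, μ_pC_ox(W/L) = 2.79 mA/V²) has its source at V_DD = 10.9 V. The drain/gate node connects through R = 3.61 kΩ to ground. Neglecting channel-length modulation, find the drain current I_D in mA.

I_D = 2.37 mA

With gate tied to drain, V_SG = V_SD ≥ V_SG − |V_tp|, so the device is in saturation.
KCL at the drain: ½ k_p (V_SG − |V_tp|)² = (V_DD − V_SG)/R.
Let x = V_SG − 1.06. Then 5.04 x² + x − 9.84 = 0, giving x = 1.3 V (positive root), so V_SG = 2.36 V.
I_D = (V_DD − V_SG)/R = (10.9 − 2.36) / 3.61 = 2.37 mA.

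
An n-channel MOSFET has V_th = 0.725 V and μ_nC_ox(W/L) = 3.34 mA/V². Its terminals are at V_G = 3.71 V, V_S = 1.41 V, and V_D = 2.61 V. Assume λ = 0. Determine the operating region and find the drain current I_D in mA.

V_GS = V_G − V_S = 3.71 − 1.41 = 2.3 V; V_DS = V_D − V_S = 2.61 − 1.41 = 1.2 V.
V_ov = V_GS − V_th = 2.3 − 0.725 = 1.57 V.
Since V_DS = 1.2 V < V_ov = 1.57 V, the device is in the triode region.
I_D = k_n [V_ov · V_DS − ½ V_DS²] = 3.34 × [1.57 × 1.2 − 0.5 × 1.2²] = 3.91 mA.

Triode; I_D = 3.91 mA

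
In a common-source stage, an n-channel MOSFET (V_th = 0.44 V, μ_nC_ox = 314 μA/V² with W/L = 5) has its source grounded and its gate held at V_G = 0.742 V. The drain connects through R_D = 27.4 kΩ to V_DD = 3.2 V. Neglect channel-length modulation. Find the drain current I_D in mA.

I_D = 0.0716 mA

V_GS = V_G = 0.742 V, so V_ov = 0.742 − 0.44 = 0.302 V.
k_n = μ_nC_ox · (W/L) = 1.57 mA/V².
Assume saturation: I_D = ½ k_n V_ov² = 0.5 × 1.57 × 0.302² = 0.0716 mA, giving V_DS = V_DD − I_D R_D = 3.2 − 0.0716 × 27.4 = 1.24 V.
V_DS = 1.24 V ≥ V_ov = 0.302 V, confirming saturation.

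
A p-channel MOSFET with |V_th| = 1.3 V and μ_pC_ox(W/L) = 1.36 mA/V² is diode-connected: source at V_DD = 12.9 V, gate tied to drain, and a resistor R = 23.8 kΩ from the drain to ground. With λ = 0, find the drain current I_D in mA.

With gate tied to drain, V_SG = V_SD ≥ V_SG − |V_th|, so the device is in saturation.
KCL at the drain: ½ k_p (V_SG − |V_th|)² = (V_DD − V_SG)/R.
Let x = V_SG − 1.3. Then 16.2 x² + x − 11.6 = 0, giving x = 0.816 V (positive root), so V_SG = 2.12 V.
I_D = (V_DD − V_SG)/R = (12.9 − 2.12) / 23.8 = 0.453 mA.

I_D = 0.453 mA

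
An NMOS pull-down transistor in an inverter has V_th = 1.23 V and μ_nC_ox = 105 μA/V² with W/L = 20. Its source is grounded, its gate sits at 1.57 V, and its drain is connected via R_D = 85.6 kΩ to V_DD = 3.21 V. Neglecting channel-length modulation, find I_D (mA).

V_GS = V_G = 1.57 V, so V_ov = 1.57 − 1.23 = 0.34 V.
k_n = μ_nC_ox · (W/L) = 2.1 mA/V².
Assume saturation: I_D = ½ k_n V_ov² = 0.5 × 2.1 × 0.34² = 0.121 mA, giving V_DS = V_DD − I_D R_D = 3.21 − 0.121 × 85.6 = -7.18 V.
But -7.18 V < V_ov = 0.34 V, so the device is actually in triode.
In triode I_D = k_n[V_ov V_DS − ½ V_DS²] and I_D = (V_DD − V_DS)/R_D. Equating: 89.9 V_DS² − 62.12 V_DS + 3.21 = 0, giving V_DS = 0.0563 V (the root below V_ov).
I_D = (3.21 − 0.0563) / 85.6 = 0.0368 mA.

I_D = 0.0368 mA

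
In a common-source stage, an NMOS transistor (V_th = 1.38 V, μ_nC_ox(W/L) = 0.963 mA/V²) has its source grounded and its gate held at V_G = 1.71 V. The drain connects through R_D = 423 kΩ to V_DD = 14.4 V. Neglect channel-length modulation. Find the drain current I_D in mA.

V_GS = V_G = 1.71 V, so V_ov = 1.71 − 1.38 = 0.33 V.
Assume saturation: I_D = ½ k_n V_ov² = 0.5 × 0.963 × 0.33² = 0.0524 mA, giving V_DS = V_DD − I_D R_D = 14.4 − 0.0524 × 423 = -7.78 V.
But -7.78 V < V_ov = 0.33 V, so the device is actually in triode.
In triode I_D = k_n[V_ov V_DS − ½ V_DS²] and I_D = (V_DD − V_DS)/R_D. Equating: 204 V_DS² − 135.4 V_DS + 14.4 = 0, giving V_DS = 0.133 V (the root below V_ov).
I_D = (14.4 − 0.133) / 423 = 0.0337 mA.

I_D = 0.0337 mA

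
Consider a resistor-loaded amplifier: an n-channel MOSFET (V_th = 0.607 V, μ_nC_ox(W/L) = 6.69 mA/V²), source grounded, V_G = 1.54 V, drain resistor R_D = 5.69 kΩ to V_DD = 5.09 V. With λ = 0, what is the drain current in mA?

I_D = 0.868 mA

V_GS = V_G = 1.54 V, so V_ov = 1.54 − 0.607 = 0.933 V.
Assume saturation: I_D = ½ k_n V_ov² = 0.5 × 6.69 × 0.933² = 2.91 mA, giving V_DS = V_DD − I_D R_D = 5.09 − 2.91 × 5.69 = -11.5 V.
But -11.5 V < V_ov = 0.933 V, so the device is actually in triode.
In triode I_D = k_n[V_ov V_DS − ½ V_DS²] and I_D = (V_DD − V_DS)/R_D. Equating: 19 V_DS² − 36.52 V_DS + 5.09 = 0, giving V_DS = 0.151 V (the root below V_ov).
I_D = (5.09 − 0.151) / 5.69 = 0.868 mA.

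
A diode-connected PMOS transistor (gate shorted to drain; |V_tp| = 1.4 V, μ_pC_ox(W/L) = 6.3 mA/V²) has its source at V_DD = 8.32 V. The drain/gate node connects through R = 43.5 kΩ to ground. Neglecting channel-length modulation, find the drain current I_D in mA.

I_D = 0.154 mA

With gate tied to drain, V_SG = V_SD ≥ V_SG − |V_tp|, so the device is in saturation.
KCL at the drain: ½ k_p (V_SG − |V_tp|)² = (V_DD − V_SG)/R.
Let x = V_SG − 1.4. Then 137 x² + x − 6.92 = 0, giving x = 0.221 V (positive root), so V_SG = 1.62 V.
I_D = (V_DD − V_SG)/R = (8.32 − 1.62) / 43.5 = 0.154 mA.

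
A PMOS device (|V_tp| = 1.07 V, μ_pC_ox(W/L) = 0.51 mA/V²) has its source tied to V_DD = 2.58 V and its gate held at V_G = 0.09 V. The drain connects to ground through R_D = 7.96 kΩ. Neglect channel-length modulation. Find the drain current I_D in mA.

V_SG = V_DD − V_G = 2.58 − 0.09 = 2.49 V, so V_ov = 2.49 − 1.07 = 1.42 V.
Assume saturation: I_D = ½ k_p V_ov² = 0.5 × 0.51 × 1.42² = 0.514 mA, giving V_SD = V_DD − I_D R_D = 2.58 − 0.514 × 7.96 = -1.51 V.
But -1.51 V < V_ov = 1.42 V, so the device is actually in triode.
In triode I_D = k_p[V_ov V_SD − ½ V_SD²] and I_D = (V_DD − V_SD)/R_D. Equating: 2.03 V_SD² − 6.765 V_SD + 2.58 = 0, giving V_SD = 0.439 V (the root below V_ov).
I_D = (2.58 − 0.439) / 7.96 = 0.269 mA.

I_D = 0.269 mA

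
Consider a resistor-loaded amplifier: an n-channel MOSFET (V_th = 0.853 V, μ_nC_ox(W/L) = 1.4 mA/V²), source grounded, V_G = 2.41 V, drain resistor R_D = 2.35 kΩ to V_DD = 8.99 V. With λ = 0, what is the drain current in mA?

V_GS = V_G = 2.41 V, so V_ov = 2.41 − 0.853 = 1.56 V.
Assume saturation: I_D = ½ k_n V_ov² = 0.5 × 1.4 × 1.56² = 1.7 mA, giving V_DS = V_DD − I_D R_D = 8.99 − 1.7 × 2.35 = 5 V.
V_DS = 5 V ≥ V_ov = 1.56 V, confirming saturation.

I_D = 1.70 mA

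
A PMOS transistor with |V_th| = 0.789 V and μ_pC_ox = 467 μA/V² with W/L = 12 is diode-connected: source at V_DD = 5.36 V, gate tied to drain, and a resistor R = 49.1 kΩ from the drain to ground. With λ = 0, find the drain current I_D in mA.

With gate tied to drain, V_SG = V_SD ≥ V_SG − |V_th|, so the device is in saturation.
k_p = μ_pC_ox · (W/L) = 5.604 mA/V².
KCL at the drain: ½ k_p (V_SG − |V_th|)² = (V_DD − V_SG)/R.
Let x = V_SG − 0.789. Then 138 x² + x − 4.571 = 0, giving x = 0.179 V (positive root), so V_SG = 0.968 V.
I_D = (V_DD − V_SG)/R = (5.36 − 0.968) / 49.1 = 0.0895 mA.

I_D = 0.0895 mA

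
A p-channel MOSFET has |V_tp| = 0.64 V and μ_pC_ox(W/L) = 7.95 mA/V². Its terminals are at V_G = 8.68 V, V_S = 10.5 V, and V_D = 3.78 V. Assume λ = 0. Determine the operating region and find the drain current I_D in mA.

V_SG = V_S − V_G = 10.5 − 8.68 = 1.82 V; V_SD = V_S − V_D = 10.5 − 3.78 = 6.72 V.
V_ov = V_SG − |V_tp| = 1.82 − 0.64 = 1.18 V.
Since V_SD = 6.72 V ≥ V_ov = 1.18 V, the device is in saturation.
I_D = ½ k_p V_ov² = 0.5 × 7.95 × 1.18² = 5.53 mA.

Saturation; I_D = 5.53 mA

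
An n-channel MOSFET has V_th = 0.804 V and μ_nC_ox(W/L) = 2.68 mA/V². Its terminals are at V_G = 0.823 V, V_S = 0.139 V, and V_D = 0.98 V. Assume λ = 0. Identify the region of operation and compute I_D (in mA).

Cutoff; I_D = 0 mA

V_GS = V_G − V_S = 0.823 − 0.139 = 0.684 V; V_DS = V_D − V_S = 0.98 − 0.139 = 0.841 V.
V_GS = 0.684 V < V_th = 0.804 V, so the transistor is in cutoff.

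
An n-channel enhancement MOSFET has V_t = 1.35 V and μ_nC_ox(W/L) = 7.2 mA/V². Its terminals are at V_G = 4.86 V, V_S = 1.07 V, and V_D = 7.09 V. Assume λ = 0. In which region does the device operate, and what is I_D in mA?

Saturation; I_D = 21.4 mA

V_GS = V_G − V_S = 4.86 − 1.07 = 3.79 V; V_DS = V_D − V_S = 7.09 − 1.07 = 6.02 V.
V_ov = V_GS − V_t = 3.79 − 1.35 = 2.44 V.
Since V_DS = 6.02 V ≥ V_ov = 2.44 V, the device is in saturation.
I_D = ½ k_n V_ov² = 0.5 × 7.2 × 2.44² = 21.4 mA.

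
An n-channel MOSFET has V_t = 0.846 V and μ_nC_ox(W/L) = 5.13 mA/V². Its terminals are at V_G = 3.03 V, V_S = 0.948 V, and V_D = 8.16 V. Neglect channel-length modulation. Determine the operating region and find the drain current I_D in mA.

Saturation; I_D = 3.92 mA

V_GS = V_G − V_S = 3.03 − 0.948 = 2.08 V; V_DS = V_D − V_S = 8.16 − 0.948 = 7.21 V.
V_ov = V_GS − V_t = 2.08 − 0.846 = 1.24 V.
Since V_DS = 7.21 V ≥ V_ov = 1.24 V, the device is in saturation.
I_D = ½ k_n V_ov² = 0.5 × 5.13 × 1.24² = 3.92 mA.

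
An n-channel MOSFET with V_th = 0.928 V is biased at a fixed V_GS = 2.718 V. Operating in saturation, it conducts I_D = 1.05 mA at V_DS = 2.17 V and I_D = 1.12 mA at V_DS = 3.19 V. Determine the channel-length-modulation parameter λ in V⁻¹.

λ = 0.0762 V⁻¹

With V_GS fixed, I_D ∝ (1 + λ V_DS) in saturation, so I_D2/I_D1 = (1 + λ V_DS2)/(1 + λ V_DS1).
1.12/1.05 = 1.067 = (1 + 3.19 λ)/(1 + 2.17 λ).
Solving: λ (I_D1 V_DS2 − I_D2 V_DS1) = I_D2 − I_D1, so λ = (1.12 − 1.05) / (1.05 × 3.19 − 1.12 × 2.17) = 0.07 / 0.919 = 0.0762 V⁻¹.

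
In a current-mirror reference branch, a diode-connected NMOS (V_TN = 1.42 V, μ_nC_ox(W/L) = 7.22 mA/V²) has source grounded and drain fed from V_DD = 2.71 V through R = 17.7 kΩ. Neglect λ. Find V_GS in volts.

V_GS = 1.55 V

With gate tied to drain, V_GS = V_DS ≥ V_GS − V_TN, so the device is in saturation.
KCL at the drain: ½ k_n (V_GS − V_TN)² = (V_DD − V_GS)/R.
Let x = V_GS − 1.42. Then 63.9 x² + x − 1.29 = 0, giving x = 0.134 V (positive root), so V_GS = 1.55 V.
I_D = (V_DD − V_GS)/R = (2.71 − 1.55) / 17.7 = 0.0653 mA.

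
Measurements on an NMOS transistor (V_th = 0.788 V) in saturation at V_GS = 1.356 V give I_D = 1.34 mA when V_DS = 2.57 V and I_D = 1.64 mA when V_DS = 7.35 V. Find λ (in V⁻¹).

With V_GS fixed, I_D ∝ (1 + λ V_DS) in saturation, so I_D2/I_D1 = (1 + λ V_DS2)/(1 + λ V_DS1).
1.64/1.34 = 1.224 = (1 + 7.35 λ)/(1 + 2.57 λ).
Solving: λ (I_D1 V_DS2 − I_D2 V_DS1) = I_D2 − I_D1, so λ = (1.64 − 1.34) / (1.34 × 7.35 − 1.64 × 2.57) = 0.3 / 5.63 = 0.0532 V⁻¹.

λ = 0.0532 V⁻¹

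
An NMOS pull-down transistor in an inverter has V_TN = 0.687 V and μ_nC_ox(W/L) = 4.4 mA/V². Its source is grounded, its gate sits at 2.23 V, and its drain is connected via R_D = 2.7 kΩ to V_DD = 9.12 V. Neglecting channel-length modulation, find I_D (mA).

V_GS = V_G = 2.23 V, so V_ov = 2.23 − 0.687 = 1.54 V.
Assume saturation: I_D = ½ k_n V_ov² = 0.5 × 4.4 × 1.54² = 5.24 mA, giving V_DS = V_DD − I_D R_D = 9.12 − 5.24 × 2.7 = -5.02 V.
But -5.02 V < V_ov = 1.54 V, so the device is actually in triode.
In triode I_D = k_n[V_ov V_DS − ½ V_DS²] and I_D = (V_DD − V_DS)/R_D. Equating: 5.94 V_DS² − 19.33 V_DS + 9.12 = 0, giving V_DS = 0.572 V (the root below V_ov).
I_D = (9.12 − 0.572) / 2.7 = 3.17 mA.

I_D = 3.17 mA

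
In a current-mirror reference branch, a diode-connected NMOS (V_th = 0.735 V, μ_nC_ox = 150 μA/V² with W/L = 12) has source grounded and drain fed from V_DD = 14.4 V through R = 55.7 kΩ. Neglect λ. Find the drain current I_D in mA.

With gate tied to drain, V_GS = V_DS ≥ V_GS − V_th, so the device is in saturation.
k_n = μ_nC_ox · (W/L) = 1.8 mA/V².
KCL at the drain: ½ k_n (V_GS − V_th)² = (V_DD − V_GS)/R.
Let x = V_GS − 0.735. Then 50.1 x² + x − 13.67 = 0, giving x = 0.512 V (positive root), so V_GS = 1.25 V.
I_D = (V_DD − V_GS)/R = (14.4 − 1.25) / 55.7 = 0.236 mA.

I_D = 0.236 mA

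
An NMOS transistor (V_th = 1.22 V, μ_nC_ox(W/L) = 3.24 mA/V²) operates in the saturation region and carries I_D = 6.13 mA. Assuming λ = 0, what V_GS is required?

In saturation I_D = ½ k_n (V_GS − V_th)², so V_GS − V_th = √(2 I_D / k_n) = √(2 × 6.13 / 3.24) = 1.95 V.
V_GS = 1.22 + 1.95 = 3.17 V.

V_GS = 3.17 V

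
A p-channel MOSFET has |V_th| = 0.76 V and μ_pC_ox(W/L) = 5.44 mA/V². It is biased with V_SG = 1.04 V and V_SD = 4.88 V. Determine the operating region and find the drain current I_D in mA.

V_ov = V_SG − |V_th| = 1.04 − 0.76 = 0.28 V.
Since V_SD = 4.88 V ≥ V_ov = 0.28 V, the device is in saturation.
I_D = ½ k_p V_ov² = 0.5 × 5.44 × 0.28² = 0.213 mA.

Saturation; I_D = 0.213 mA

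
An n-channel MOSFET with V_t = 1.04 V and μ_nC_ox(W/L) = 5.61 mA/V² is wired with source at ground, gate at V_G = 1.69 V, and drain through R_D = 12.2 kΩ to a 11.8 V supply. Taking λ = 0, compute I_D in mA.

V_GS = V_G = 1.69 V, so V_ov = 1.69 − 1.04 = 0.65 V.
Assume saturation: I_D = ½ k_n V_ov² = 0.5 × 5.61 × 0.65² = 1.19 mA, giving V_DS = V_DD − I_D R_D = 11.8 − 1.19 × 12.2 = -2.66 V.
But -2.66 V < V_ov = 0.65 V, so the device is actually in triode.
In triode I_D = k_n[V_ov V_DS − ½ V_DS²] and I_D = (V_DD − V_DS)/R_D. Equating: 34.2 V_DS² − 45.49 V_DS + 11.8 = 0, giving V_DS = 0.353 V (the root below V_ov).
I_D = (11.8 − 0.353) / 12.2 = 0.938 mA.

I_D = 0.938 mA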